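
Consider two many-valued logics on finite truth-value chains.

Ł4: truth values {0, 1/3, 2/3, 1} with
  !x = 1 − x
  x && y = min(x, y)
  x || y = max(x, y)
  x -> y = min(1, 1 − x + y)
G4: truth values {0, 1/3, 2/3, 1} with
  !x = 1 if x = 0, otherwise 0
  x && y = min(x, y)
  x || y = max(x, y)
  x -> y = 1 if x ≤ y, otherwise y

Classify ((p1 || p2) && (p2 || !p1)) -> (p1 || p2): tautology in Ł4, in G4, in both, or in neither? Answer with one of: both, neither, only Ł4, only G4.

both

In Ł4: every assignment gives 1 — tautology.
In G4: every assignment gives 1 — tautology.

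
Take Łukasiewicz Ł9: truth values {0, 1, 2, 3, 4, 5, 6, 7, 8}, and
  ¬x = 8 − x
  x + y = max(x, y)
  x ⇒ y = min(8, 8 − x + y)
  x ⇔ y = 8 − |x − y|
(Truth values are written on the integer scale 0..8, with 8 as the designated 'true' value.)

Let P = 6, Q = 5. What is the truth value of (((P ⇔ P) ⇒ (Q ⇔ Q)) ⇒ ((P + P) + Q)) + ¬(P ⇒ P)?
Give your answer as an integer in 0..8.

6

P ⇔ P = 6 ⇔ 6 = 8
Q ⇔ Q = 5 ⇔ 5 = 8
(P ⇔ P) ⇒ (Q ⇔ Q) = 8 ⇒ 8 = 8
P + P = 6 + 6 = 6
(P + P) + Q = 6 + 5 = 6
((P ⇔ P) ⇒ (Q ⇔ Q)) ⇒ ((P + P) + Q) = 8 ⇒ 6 = 6
P ⇒ P = 6 ⇒ 6 = 8
¬(P ⇒ P) = ¬8 = 0
(((P ⇔ P) ⇒ (Q ⇔ Q)) ⇒ ((P + P) + Q)) + ¬(P ⇒ P) = 6 + 0 = 6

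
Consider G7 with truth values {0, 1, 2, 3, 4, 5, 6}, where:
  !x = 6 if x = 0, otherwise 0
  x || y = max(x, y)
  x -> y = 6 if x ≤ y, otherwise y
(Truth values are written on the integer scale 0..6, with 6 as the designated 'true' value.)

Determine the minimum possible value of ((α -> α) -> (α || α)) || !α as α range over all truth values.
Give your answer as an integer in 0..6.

1

Take α = 1:
α -> α = 1 -> 1 = 6
α || α = 1 || 1 = 1
(α -> α) -> (α || α) = 6 -> 1 = 1
!α = !1 = 0
((α -> α) -> (α || α)) || !α = 1 || 0 = 1
No assignment yields a value below 1, so this is the minimum.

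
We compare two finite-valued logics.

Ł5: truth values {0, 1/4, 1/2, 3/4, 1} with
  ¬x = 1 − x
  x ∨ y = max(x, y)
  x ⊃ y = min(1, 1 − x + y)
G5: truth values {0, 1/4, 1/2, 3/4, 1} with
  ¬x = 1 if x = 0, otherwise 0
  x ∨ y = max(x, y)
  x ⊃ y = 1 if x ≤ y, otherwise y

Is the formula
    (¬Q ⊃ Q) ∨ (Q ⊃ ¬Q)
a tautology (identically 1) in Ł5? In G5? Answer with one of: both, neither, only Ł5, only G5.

In Ł5: every assignment gives 1 — tautology.
In G5: every assignment gives 1 — tautology.

both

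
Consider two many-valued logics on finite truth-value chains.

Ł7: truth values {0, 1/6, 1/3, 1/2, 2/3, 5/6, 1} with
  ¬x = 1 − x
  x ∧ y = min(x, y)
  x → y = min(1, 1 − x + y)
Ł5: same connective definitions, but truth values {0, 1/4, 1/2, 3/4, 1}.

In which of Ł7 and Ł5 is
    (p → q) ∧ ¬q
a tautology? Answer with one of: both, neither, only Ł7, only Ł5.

neither

In Ł7: at p = 0, q = 1/6 the value is 5/6 — not a tautology.
In Ł5: at p = 0, q = 1/4 the value is 3/4 — not a tautology.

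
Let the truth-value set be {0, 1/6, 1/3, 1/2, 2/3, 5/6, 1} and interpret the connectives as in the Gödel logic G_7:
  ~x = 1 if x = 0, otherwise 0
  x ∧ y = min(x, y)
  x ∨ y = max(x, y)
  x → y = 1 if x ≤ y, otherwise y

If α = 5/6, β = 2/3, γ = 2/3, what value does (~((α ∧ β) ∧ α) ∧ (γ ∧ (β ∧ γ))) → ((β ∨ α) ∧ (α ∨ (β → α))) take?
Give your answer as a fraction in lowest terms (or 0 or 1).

α ∧ β = 5/6 ∧ 2/3 = 2/3
(α ∧ β) ∧ α = 2/3 ∧ 5/6 = 2/3
~((α ∧ β) ∧ α) = ~2/3 = 0
β ∧ γ = 2/3 ∧ 2/3 = 2/3
γ ∧ (β ∧ γ) = 2/3 ∧ 2/3 = 2/3
~((α ∧ β) ∧ α) ∧ (γ ∧ (β ∧ γ)) = 0 ∧ 2/3 = 0
β ∨ α = 2/3 ∨ 5/6 = 5/6
β → α = 2/3 → 5/6 = 1
α ∨ (β → α) = 5/6 ∨ 1 = 1
(β ∨ α) ∧ (α ∨ (β → α)) = 5/6 ∧ 1 = 5/6
(~((α ∧ β) ∧ α) ∧ (γ ∧ (β ∧ γ))) → ((β ∨ α) ∧ (α ∨ (β → α))) = 0 → 5/6 = 1

1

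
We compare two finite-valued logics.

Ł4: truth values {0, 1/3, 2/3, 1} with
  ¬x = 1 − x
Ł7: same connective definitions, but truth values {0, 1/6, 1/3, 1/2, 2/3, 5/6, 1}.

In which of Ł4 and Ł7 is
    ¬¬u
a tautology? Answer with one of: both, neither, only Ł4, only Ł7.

neither

In Ł4: at u = 0 the value is 0 — not a tautology.
In Ł7: at u = 0 the value is 0 — not a tautology.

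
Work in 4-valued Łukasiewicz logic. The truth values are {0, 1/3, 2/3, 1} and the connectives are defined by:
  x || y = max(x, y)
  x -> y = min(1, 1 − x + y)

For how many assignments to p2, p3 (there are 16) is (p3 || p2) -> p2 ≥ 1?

p2 = 0, p3 = 0 ↦ 1  ≥
p2 = 0, p3 = 1/3 ↦ 2/3  <
p2 = 0, p3 = 2/3 ↦ 1/3  <
p2 = 0, p3 = 1 ↦ 0  <
p2 = 1/3, p3 = 0 ↦ 1  ≥
p2 = 1/3, p3 = 1/3 ↦ 1  ≥
p2 = 1/3, p3 = 2/3 ↦ 2/3  <
p2 = 1/3, p3 = 1 ↦ 1/3  <
p2 = 2/3, p3 = 0 ↦ 1  ≥
p2 = 2/3, p3 = 1/3 ↦ 1  ≥
p2 = 2/3, p3 = 2/3 ↦ 1  ≥
p2 = 2/3, p3 = 1 ↦ 2/3  <
p2 = 1, p3 = 0 ↦ 1  ≥
p2 = 1, p3 = 1/3 ↦ 1  ≥
p2 = 1, p3 = 2/3 ↦ 1  ≥
p2 = 1, p3 = 1 ↦ 1  ≥
So 10 of the 16 assignments meet the threshold.

10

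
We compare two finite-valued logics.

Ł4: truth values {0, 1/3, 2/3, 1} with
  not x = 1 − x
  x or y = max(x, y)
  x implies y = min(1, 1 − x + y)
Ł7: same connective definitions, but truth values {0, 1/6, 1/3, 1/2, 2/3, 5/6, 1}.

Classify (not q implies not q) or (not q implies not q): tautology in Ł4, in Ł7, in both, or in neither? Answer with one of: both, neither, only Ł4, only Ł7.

both

In Ł4: every assignment gives 1 — tautology.
In Ł7: every assignment gives 1 — tautology.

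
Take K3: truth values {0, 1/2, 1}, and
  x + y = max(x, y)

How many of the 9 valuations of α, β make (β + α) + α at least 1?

α = 0, β = 0 ↦ 0  <
α = 0, β = 1/2 ↦ 1/2  <
α = 0, β = 1 ↦ 1  ≥
α = 1/2, β = 0 ↦ 1/2  <
α = 1/2, β = 1/2 ↦ 1/2  <
α = 1/2, β = 1 ↦ 1  ≥
α = 1, β = 0 ↦ 1  ≥
α = 1, β = 1/2 ↦ 1  ≥
α = 1, β = 1 ↦ 1  ≥
So 5 of the 9 assignments meet the threshold.

5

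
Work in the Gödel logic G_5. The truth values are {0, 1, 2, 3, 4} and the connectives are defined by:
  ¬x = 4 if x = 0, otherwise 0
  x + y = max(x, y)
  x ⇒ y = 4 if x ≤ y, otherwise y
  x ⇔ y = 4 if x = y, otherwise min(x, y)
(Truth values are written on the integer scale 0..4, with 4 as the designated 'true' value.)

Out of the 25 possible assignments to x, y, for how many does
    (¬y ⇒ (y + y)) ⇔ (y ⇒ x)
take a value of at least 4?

10

value 4: 10 assignments (counts)
value 3: 1 assignment
value 2: 2 assignments
value 1: 3 assignments
value 0: 9 assignments
So 10 of the 25 assignments meet the threshold.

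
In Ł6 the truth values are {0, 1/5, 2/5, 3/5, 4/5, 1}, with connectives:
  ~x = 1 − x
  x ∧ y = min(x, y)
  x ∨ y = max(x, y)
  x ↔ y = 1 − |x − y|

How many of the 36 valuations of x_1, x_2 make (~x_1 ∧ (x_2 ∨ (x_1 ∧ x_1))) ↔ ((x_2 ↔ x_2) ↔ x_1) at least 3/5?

19

value 1: 6 assignments (counts)
value 4/5: 11 assignments (counts)
value 3/5: 2 assignments (counts)
value 2/5: 9 assignments
value 1/5: 1 assignment
value 0: 7 assignments
So 19 of the 36 assignments meet the threshold.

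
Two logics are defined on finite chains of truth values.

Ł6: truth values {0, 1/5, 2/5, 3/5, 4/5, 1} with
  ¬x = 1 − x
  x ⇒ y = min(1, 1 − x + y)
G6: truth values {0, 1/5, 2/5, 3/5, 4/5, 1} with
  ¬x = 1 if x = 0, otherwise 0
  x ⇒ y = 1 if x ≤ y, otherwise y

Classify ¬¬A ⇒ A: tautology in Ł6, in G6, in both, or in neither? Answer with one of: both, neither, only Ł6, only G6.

In Ł6: every assignment gives 1 — tautology.
In G6: at A = 1/5 the value is 1/5 — not a tautology.

only Ł6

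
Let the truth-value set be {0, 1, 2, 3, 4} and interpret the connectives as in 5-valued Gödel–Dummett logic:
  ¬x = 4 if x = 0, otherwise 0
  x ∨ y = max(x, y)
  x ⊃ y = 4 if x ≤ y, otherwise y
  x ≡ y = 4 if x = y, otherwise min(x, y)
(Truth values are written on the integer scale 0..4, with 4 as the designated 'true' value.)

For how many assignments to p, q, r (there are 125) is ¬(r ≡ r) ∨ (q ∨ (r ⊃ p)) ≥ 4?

85

value 4: 85 assignments (counts)
value 3: 13 assignments
value 2: 13 assignments
value 1: 10 assignments
value 0: 4 assignments
So 85 of the 125 assignments meet the threshold.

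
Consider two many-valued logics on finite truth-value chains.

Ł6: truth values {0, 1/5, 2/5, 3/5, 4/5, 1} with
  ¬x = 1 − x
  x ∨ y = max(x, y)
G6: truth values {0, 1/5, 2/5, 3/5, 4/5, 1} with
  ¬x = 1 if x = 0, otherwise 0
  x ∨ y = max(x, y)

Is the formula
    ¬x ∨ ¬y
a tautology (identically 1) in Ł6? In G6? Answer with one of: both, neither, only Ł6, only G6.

In Ł6: at x = 1/5, y = 1/5 the value is 4/5 — not a tautology.
In G6: at x = 1/5, y = 1/5 the value is 0 — not a tautology.

neither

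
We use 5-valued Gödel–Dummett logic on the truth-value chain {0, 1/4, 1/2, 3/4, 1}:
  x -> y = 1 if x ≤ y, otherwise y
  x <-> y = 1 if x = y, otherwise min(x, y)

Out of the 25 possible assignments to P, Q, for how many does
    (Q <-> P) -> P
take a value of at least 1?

21

value 1: 21 assignments (counts)
value 3/4: 1 assignment
value 1/2: 1 assignment
value 1/4: 1 assignment
value 0: 1 assignment
So 21 of the 25 assignments meet the threshold.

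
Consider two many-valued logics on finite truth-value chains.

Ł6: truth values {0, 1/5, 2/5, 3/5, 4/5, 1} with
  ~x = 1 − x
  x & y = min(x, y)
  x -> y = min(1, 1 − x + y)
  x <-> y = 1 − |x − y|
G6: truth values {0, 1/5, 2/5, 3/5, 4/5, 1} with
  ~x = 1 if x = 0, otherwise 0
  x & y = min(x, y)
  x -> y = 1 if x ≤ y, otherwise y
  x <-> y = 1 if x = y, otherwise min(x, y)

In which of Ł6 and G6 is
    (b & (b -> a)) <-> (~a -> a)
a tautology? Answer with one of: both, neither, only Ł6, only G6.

neither

In Ł6: at a = 0, b = 1/5 the value is 4/5 — not a tautology.
In G6: at a = 1/5, b = 0 the value is 0 — not a tautology.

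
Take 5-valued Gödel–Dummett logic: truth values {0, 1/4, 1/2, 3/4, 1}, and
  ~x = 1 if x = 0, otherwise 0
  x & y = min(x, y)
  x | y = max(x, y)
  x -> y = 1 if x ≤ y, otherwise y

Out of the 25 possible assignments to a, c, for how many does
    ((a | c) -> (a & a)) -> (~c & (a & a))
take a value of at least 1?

5

value 1: 5 assignments (counts)
value 3/4: 1 assignment
value 1/2: 1 assignment
value 1/4: 1 assignment
value 0: 17 assignments
So 5 of the 25 assignments meet the threshold.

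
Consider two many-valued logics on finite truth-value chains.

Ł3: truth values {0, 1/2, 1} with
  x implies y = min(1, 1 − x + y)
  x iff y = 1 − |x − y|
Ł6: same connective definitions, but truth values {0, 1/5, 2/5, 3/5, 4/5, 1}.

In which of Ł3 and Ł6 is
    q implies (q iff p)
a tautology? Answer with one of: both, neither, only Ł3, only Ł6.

neither

In Ł3: at p = 0, q = 1 the value is 0 — not a tautology.
In Ł6: at p = 0, q = 3/5 the value is 4/5 — not a tautology.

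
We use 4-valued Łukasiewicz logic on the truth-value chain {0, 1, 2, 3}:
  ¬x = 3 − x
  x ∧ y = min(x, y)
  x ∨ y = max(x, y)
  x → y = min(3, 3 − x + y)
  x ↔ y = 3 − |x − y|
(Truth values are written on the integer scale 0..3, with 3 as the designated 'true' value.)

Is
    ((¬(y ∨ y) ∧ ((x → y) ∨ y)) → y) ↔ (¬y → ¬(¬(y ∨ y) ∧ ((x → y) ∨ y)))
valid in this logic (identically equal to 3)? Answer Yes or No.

x = 0, y = 0 ↦ 3
x = 0, y = 1 ↦ 3
x = 0, y = 2 ↦ 3
x = 0, y = 3 ↦ 3
x = 1, y = 0 ↦ 3
x = 1, y = 1 ↦ 3
x = 1, y = 2 ↦ 3
x = 1, y = 3 ↦ 3
x = 2, y = 0 ↦ 3
x = 2, y = 1 ↦ 3
x = 2, y = 2 ↦ 3
x = 2, y = 3 ↦ 3
x = 3, y = 0 ↦ 3
x = 3, y = 1 ↦ 3
x = 3, y = 2 ↦ 3
x = 3, y = 3 ↦ 3
Every assignment gives a value ≥ 3.

Yes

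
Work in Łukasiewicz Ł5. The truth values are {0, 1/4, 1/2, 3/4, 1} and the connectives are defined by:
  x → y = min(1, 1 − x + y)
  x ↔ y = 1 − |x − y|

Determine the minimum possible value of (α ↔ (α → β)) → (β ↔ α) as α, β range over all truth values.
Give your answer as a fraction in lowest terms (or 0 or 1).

1/2

Take α = 1/2, β = 0:
α → β = 1/2 → 0 = 1/2
α ↔ (α → β) = 1/2 ↔ 1/2 = 1
β ↔ α = 0 ↔ 1/2 = 1/2
(α ↔ (α → β)) → (β ↔ α) = 1 → 1/2 = 1/2
No assignment yields a value below 1/2, so this is the minimum.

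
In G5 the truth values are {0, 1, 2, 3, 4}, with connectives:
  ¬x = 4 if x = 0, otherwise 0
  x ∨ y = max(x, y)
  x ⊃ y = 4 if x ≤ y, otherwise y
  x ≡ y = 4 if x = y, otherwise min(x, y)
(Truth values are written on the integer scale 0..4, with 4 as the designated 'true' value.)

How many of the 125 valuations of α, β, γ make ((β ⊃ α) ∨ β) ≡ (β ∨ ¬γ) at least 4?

value 4: 63 assignments (counts)
value 3: 11 assignments
value 2: 14 assignments
value 1: 17 assignments
value 0: 20 assignments
So 63 of the 125 assignments meet the threshold.

63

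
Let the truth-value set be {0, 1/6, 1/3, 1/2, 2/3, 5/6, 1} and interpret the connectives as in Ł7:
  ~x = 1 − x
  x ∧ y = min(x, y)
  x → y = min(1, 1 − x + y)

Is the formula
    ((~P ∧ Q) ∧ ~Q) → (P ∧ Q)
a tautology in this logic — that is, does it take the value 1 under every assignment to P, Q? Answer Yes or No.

Counterexample: take P = 0, Q = 1/6.
~P = ~0 = 1
~P ∧ Q = 1 ∧ 1/6 = 1/6
~Q = ~1/6 = 5/6
(~P ∧ Q) ∧ ~Q = 1/6 ∧ 5/6 = 1/6
P ∧ Q = 0 ∧ 1/6 = 0
((~P ∧ Q) ∧ ~Q) → (P ∧ Q) = 1/6 → 0 = 5/6
This gives 5/6 ≠ 1.

No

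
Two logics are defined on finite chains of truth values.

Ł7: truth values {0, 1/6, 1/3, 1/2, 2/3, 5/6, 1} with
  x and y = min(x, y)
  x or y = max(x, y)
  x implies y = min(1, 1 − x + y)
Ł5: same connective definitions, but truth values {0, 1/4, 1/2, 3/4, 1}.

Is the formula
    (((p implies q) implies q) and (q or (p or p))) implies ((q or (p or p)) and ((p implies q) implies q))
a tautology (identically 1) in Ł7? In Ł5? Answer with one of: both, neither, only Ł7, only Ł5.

both

In Ł7: every assignment gives 1 — tautology.
In Ł5: every assignment gives 1 — tautology.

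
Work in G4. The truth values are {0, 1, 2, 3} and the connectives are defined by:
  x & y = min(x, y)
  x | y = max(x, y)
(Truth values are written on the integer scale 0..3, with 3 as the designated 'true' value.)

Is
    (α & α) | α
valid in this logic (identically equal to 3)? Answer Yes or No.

Counterexample: take α = 0.
α & α = 0 & 0 = 0
(α & α) | α = 0 | 0 = 0
This gives 0 ≠ 3.

No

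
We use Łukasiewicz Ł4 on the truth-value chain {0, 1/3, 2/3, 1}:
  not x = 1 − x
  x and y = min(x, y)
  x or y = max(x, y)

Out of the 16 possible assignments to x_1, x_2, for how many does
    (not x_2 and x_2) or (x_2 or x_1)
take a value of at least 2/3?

12

x_1 = 0, x_2 = 0 ↦ 0  <
x_1 = 0, x_2 = 1/3 ↦ 1/3  <
x_1 = 0, x_2 = 2/3 ↦ 2/3  ≥
x_1 = 0, x_2 = 1 ↦ 1  ≥
x_1 = 1/3, x_2 = 0 ↦ 1/3  <
x_1 = 1/3, x_2 = 1/3 ↦ 1/3  <
x_1 = 1/3, x_2 = 2/3 ↦ 2/3  ≥
x_1 = 1/3, x_2 = 1 ↦ 1  ≥
x_1 = 2/3, x_2 = 0 ↦ 2/3  ≥
x_1 = 2/3, x_2 = 1/3 ↦ 2/3  ≥
x_1 = 2/3, x_2 = 2/3 ↦ 2/3  ≥
x_1 = 2/3, x_2 = 1 ↦ 1  ≥
x_1 = 1, x_2 = 0 ↦ 1  ≥
x_1 = 1, x_2 = 1/3 ↦ 1  ≥
x_1 = 1, x_2 = 2/3 ↦ 1  ≥
x_1 = 1, x_2 = 1 ↦ 1  ≥
So 12 of the 16 assignments meet the threshold.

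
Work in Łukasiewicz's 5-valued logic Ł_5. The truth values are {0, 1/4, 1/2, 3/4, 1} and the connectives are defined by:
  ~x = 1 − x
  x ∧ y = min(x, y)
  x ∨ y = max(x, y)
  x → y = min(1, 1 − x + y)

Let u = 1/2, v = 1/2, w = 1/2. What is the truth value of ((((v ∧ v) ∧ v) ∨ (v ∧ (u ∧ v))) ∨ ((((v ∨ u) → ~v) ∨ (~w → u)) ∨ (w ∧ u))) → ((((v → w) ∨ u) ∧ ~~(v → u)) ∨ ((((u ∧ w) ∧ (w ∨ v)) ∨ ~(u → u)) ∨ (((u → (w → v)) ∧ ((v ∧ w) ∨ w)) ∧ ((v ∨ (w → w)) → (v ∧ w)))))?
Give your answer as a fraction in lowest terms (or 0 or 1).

1

v ∧ v = 1/2 ∧ 1/2 = 1/2
(v ∧ v) ∧ v = 1/2 ∧ 1/2 = 1/2
u ∧ v = 1/2 ∧ 1/2 = 1/2
v ∧ (u ∧ v) = 1/2 ∧ 1/2 = 1/2
((v ∧ v) ∧ v) ∨ (v ∧ (u ∧ v)) = 1/2 ∨ 1/2 = 1/2
v ∨ u = 1/2 ∨ 1/2 = 1/2
~v = ~1/2 = 1/2
(v ∨ u) → ~v = 1/2 → 1/2 = 1
~w = ~1/2 = 1/2
~w → u = 1/2 → 1/2 = 1
((v ∨ u) → ~v) ∨ (~w → u) = 1 ∨ 1 = 1
w ∧ u = 1/2 ∧ 1/2 = 1/2
(((v ∨ u) → ~v) ∨ (~w → u)) ∨ (w ∧ u) = 1 ∨ 1/2 = 1
(((v ∧ v) ∧ v) ∨ (v ∧ (u ∧ v))) ∨ ((((v ∨ u) → ~v) ∨ (~w → u)) ∨ (w ∧ u)) = 1/2 ∨ 1 = 1
v → w = 1/2 → 1/2 = 1
(v → w) ∨ u = 1 ∨ 1/2 = 1
v → u = 1/2 → 1/2 = 1
~(v → u) = ~1 = 0
~~(v → u) = ~0 = 1
((v → w) ∨ u) ∧ ~~(v → u) = 1 ∧ 1 = 1
u ∧ w = 1/2 ∧ 1/2 = 1/2
w ∨ v = 1/2 ∨ 1/2 = 1/2
(u ∧ w) ∧ (w ∨ v) = 1/2 ∧ 1/2 = 1/2
u → u = 1/2 → 1/2 = 1
~(u → u) = ~1 = 0
((u ∧ w) ∧ (w ∨ v)) ∨ ~(u → u) = 1/2 ∨ 0 = 1/2
w → v = 1/2 → 1/2 = 1
u → (w → v) = 1/2 → 1 = 1
v ∧ w = 1/2 ∧ 1/2 = 1/2
(v ∧ w) ∨ w = 1/2 ∨ 1/2 = 1/2
(u → (w → v)) ∧ ((v ∧ w) ∨ w) = 1 ∧ 1/2 = 1/2
w → w = 1/2 → 1/2 = 1
v ∨ (w → w) = 1/2 ∨ 1 = 1
v ∧ w = 1/2 ∧ 1/2 = 1/2
(v ∨ (w → w)) → (v ∧ w) = 1 → 1/2 = 1/2
((u → (w → v)) ∧ ((v ∧ w) ∨ w)) ∧ ((v ∨ (w → w)) → (v ∧ w)) = 1/2 ∧ 1/2 = 1/2
(((u ∧ w) ∧ (w ∨ v)) ∨ ~(u → u)) ∨ (((u → (w → v)) ∧ ((v ∧ w) ∨ w)) ∧ ((v ∨ (w → w)) → (v ∧ w))) = 1/2 ∨ 1/2 = 1/2
(((v → w) ∨ u) ∧ ~~(v → u)) ∨ ((((u ∧ w) ∧ (w ∨ v)) ∨ ~(u → u)) ∨ (((u → (w → v)) ∧ ((v ∧ w) ∨ w)) ∧ ((v ∨ (w → w)) → (v ∧ w)))) = 1 ∨ 1/2 = 1
((((v ∧ v) ∧ v) ∨ (v ∧ (u ∧ v))) ∨ ((((v ∨ u) → ~v) ∨ (~w → u)) ∨ (w ∧ u))) → ((((v → w) ∨ u) ∧ ~~(v → u)) ∨ ((((u ∧ w) ∧ (w ∨ v)) ∨ ~(u → u)) ∨ (((u → (w → v)) ∧ ((v ∧ w) ∨ w)) ∧ ((v ∨ (w → w)) → (v ∧ w))))) = 1 → 1 = 1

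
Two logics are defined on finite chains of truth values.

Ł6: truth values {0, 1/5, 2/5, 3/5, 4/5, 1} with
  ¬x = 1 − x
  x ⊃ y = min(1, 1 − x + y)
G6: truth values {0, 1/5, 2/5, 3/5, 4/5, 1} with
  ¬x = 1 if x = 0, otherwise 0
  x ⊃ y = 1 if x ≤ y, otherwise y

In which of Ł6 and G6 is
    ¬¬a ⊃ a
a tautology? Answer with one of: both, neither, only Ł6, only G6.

only Ł6

In Ł6: every assignment gives 1 — tautology.
In G6: at a = 1/5 the value is 1/5 — not a tautology.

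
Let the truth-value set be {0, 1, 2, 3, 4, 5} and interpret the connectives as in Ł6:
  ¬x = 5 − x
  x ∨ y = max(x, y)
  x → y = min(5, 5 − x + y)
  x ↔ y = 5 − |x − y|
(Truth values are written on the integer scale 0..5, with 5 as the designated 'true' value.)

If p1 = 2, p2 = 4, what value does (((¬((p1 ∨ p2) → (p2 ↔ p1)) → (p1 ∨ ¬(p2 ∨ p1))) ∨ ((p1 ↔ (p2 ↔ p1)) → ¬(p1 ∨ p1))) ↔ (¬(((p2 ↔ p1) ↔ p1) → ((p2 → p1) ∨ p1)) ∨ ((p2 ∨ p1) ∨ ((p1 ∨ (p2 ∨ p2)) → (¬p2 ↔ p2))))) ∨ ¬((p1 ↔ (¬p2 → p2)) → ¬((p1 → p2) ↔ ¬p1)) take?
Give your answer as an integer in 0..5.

4

p1 ∨ p2 = 2 ∨ 4 = 4
p2 ↔ p1 = 4 ↔ 2 = 3
(p1 ∨ p2) → (p2 ↔ p1) = 4 → 3 = 4
¬((p1 ∨ p2) → (p2 ↔ p1)) = ¬4 = 1
p2 ∨ p1 = 4 ∨ 2 = 4
¬(p2 ∨ p1) = ¬4 = 1
p1 ∨ ¬(p2 ∨ p1) = 2 ∨ 1 = 2
¬((p1 ∨ p2) → (p2 ↔ p1)) → (p1 ∨ ¬(p2 ∨ p1)) = 1 → 2 = 5
p2 ↔ p1 = 4 ↔ 2 = 3
p1 ↔ (p2 ↔ p1) = 2 ↔ 3 = 4
p1 ∨ p1 = 2 ∨ 2 = 2
¬(p1 ∨ p1) = ¬2 = 3
(p1 ↔ (p2 ↔ p1)) → ¬(p1 ∨ p1) = 4 → 3 = 4
(¬((p1 ∨ p2) → (p2 ↔ p1)) → (p1 ∨ ¬(p2 ∨ p1))) ∨ ((p1 ↔ (p2 ↔ p1)) → ¬(p1 ∨ p1)) = 5 ∨ 4 = 5
p2 ↔ p1 = 4 ↔ 2 = 3
(p2 ↔ p1) ↔ p1 = 3 ↔ 2 = 4
p2 → p1 = 4 → 2 = 3
(p2 → p1) ∨ p1 = 3 ∨ 2 = 3
((p2 ↔ p1) ↔ p1) → ((p2 → p1) ∨ p1) = 4 → 3 = 4
¬(((p2 ↔ p1) ↔ p1) → ((p2 → p1) ∨ p1)) = ¬4 = 1
p2 ∨ p1 = 4 ∨ 2 = 4
p2 ∨ p2 = 4 ∨ 4 = 4
p1 ∨ (p2 ∨ p2) = 2 ∨ 4 = 4
¬p2 = ¬4 = 1
¬p2 ↔ p2 = 1 ↔ 4 = 2
(p1 ∨ (p2 ∨ p2)) → (¬p2 ↔ p2) = 4 → 2 = 3
(p2 ∨ p1) ∨ ((p1 ∨ (p2 ∨ p2)) → (¬p2 ↔ p2)) = 4 ∨ 3 = 4
¬(((p2 ↔ p1) ↔ p1) → ((p2 → p1) ∨ p1)) ∨ ((p2 ∨ p1) ∨ ((p1 ∨ (p2 ∨ p2)) → (¬p2 ↔ p2))) = 1 ∨ 4 = 4
((¬((p1 ∨ p2) → (p2 ↔ p1)) → (p1 ∨ ¬(p2 ∨ p1))) ∨ ((p1 ↔ (p2 ↔ p1)) → ¬(p1 ∨ p1))) ↔ (¬(((p2 ↔ p1) ↔ p1) → ((p2 → p1) ∨ p1)) ∨ ((p2 ∨ p1) ∨ ((p1 ∨ (p2 ∨ p2)) → (¬p2 ↔ p2)))) = 5 ↔ 4 = 4
¬p2 = ¬4 = 1
¬p2 → p2 = 1 → 4 = 5
p1 ↔ (¬p2 → p2) = 2 ↔ 5 = 2
p1 → p2 = 2 → 4 = 5
¬p1 = ¬2 = 3
(p1 → p2) ↔ ¬p1 = 5 ↔ 3 = 3
¬((p1 → p2) ↔ ¬p1) = ¬3 = 2
(p1 ↔ (¬p2 → p2)) → ¬((p1 → p2) ↔ ¬p1) = 2 → 2 = 5
¬((p1 ↔ (¬p2 → p2)) → ¬((p1 → p2) ↔ ¬p1)) = ¬5 = 0
(((¬((p1 ∨ p2) → (p2 ↔ p1)) → (p1 ∨ ¬(p2 ∨ p1))) ∨ ((p1 ↔ (p2 ↔ p1)) → ¬(p1 ∨ p1))) ↔ (¬(((p2 ↔ p1) ↔ p1) → ((p2 → p1) ∨ p1)) ∨ ((p2 ∨ p1) ∨ ((p1 ∨ (p2 ∨ p2)) → (¬p2 ↔ p2))))) ∨ ¬((p1 ↔ (¬p2 → p2)) → ¬((p1 → p2) ↔ ¬p1)) = 4 ∨ 0 = 4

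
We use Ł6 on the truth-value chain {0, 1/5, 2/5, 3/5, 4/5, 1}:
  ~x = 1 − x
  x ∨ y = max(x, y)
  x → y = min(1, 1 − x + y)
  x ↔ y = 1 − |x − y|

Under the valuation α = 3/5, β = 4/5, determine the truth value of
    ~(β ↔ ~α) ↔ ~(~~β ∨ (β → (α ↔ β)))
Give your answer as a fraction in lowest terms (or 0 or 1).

~α = ~3/5 = 2/5
β ↔ ~α = 4/5 ↔ 2/5 = 3/5
~(β ↔ ~α) = ~3/5 = 2/5
~β = ~4/5 = 1/5
~~β = ~1/5 = 4/5
α ↔ β = 3/5 ↔ 4/5 = 4/5
β → (α ↔ β) = 4/5 → 4/5 = 1
~~β ∨ (β → (α ↔ β)) = 4/5 ∨ 1 = 1
~(~~β ∨ (β → (α ↔ β))) = ~1 = 0
~(β ↔ ~α) ↔ ~(~~β ∨ (β → (α ↔ β))) = 2/5 ↔ 0 = 3/5

3/5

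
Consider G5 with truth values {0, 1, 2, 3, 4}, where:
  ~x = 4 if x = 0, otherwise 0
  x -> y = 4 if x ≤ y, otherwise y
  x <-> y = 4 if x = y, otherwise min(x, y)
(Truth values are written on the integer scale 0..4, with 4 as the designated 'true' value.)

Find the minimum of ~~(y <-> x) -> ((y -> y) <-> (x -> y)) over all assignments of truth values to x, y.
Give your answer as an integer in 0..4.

1

Take x = 2, y = 1:
y <-> x = 1 <-> 2 = 1
~(y <-> x) = ~1 = 0
~~(y <-> x) = ~0 = 4
y -> y = 1 -> 1 = 4
x -> y = 2 -> 1 = 1
(y -> y) <-> (x -> y) = 4 <-> 1 = 1
~~(y <-> x) -> ((y -> y) <-> (x -> y)) = 4 -> 1 = 1
No assignment yields a value below 1, so this is the minimum.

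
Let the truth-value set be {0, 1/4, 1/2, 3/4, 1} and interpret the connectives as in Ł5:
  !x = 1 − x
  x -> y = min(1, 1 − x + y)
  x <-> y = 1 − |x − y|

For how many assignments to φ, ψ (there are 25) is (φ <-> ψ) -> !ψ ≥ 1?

13

value 1: 13 assignments (counts)
value 3/4: 5 assignments
value 1/2: 4 assignments
value 1/4: 2 assignments
value 0: 1 assignment
So 13 of the 25 assignments meet the threshold.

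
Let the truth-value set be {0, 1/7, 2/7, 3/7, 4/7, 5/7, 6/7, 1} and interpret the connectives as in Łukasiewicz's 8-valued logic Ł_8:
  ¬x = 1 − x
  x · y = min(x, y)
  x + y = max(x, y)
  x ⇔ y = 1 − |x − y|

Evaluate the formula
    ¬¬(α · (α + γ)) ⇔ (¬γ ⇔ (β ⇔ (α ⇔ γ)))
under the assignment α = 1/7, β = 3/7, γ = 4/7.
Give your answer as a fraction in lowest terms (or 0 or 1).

α + γ = 1/7 + 4/7 = 4/7
α · (α + γ) = 1/7 · 4/7 = 1/7
¬(α · (α + γ)) = ¬1/7 = 6/7
¬¬(α · (α + γ)) = ¬6/7 = 1/7
¬γ = ¬4/7 = 3/7
α ⇔ γ = 1/7 ⇔ 4/7 = 4/7
β ⇔ (α ⇔ γ) = 3/7 ⇔ 4/7 = 6/7
¬γ ⇔ (β ⇔ (α ⇔ γ)) = 3/7 ⇔ 6/7 = 4/7
¬¬(α · (α + γ)) ⇔ (¬γ ⇔ (β ⇔ (α ⇔ γ))) = 1/7 ⇔ 4/7 = 4/7

4/7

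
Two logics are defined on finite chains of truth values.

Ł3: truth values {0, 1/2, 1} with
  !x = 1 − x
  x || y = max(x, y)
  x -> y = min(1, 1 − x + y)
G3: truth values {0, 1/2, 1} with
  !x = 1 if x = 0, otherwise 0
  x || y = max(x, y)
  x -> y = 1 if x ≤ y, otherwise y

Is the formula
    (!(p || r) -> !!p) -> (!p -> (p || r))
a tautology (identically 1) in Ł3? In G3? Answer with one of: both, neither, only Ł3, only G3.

only Ł3

In Ł3: every assignment gives 1 — tautology.
In G3: at p = 0, r = 1/2 the value is 1/2 — not a tautology.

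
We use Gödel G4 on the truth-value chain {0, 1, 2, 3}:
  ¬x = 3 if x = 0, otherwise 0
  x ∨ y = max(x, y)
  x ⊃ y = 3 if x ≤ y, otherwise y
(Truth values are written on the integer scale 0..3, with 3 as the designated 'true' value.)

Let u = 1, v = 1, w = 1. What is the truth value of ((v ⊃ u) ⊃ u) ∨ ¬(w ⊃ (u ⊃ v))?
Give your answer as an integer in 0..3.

1

v ⊃ u = 1 ⊃ 1 = 3
(v ⊃ u) ⊃ u = 3 ⊃ 1 = 1
u ⊃ v = 1 ⊃ 1 = 3
w ⊃ (u ⊃ v) = 1 ⊃ 3 = 3
¬(w ⊃ (u ⊃ v)) = ¬3 = 0
((v ⊃ u) ⊃ u) ∨ ¬(w ⊃ (u ⊃ v)) = 1 ∨ 0 = 1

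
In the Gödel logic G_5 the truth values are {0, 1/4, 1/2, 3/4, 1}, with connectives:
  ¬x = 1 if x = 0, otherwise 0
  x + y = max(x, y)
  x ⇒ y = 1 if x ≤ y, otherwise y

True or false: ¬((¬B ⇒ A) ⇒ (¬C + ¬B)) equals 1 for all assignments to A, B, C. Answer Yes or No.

No

Counterexample: take A = 0, B = 0, C = 0.
¬B = ¬0 = 1
¬B ⇒ A = 1 ⇒ 0 = 0
¬C = ¬0 = 1
¬B = ¬0 = 1
¬C + ¬B = 1 + 1 = 1
(¬B ⇒ A) ⇒ (¬C + ¬B) = 0 ⇒ 1 = 1
¬((¬B ⇒ A) ⇒ (¬C + ¬B)) = ¬1 = 0
This gives 0 ≠ 1.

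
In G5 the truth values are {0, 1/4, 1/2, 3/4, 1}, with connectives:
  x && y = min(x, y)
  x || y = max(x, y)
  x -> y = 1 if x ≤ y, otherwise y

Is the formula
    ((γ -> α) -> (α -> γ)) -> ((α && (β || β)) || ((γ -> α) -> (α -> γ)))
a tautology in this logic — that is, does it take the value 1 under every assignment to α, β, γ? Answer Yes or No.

At α = 1, β = 1, γ = 3/4, for instance:
γ -> α = 3/4 -> 1 = 1
α -> γ = 1 -> 3/4 = 3/4
(γ -> α) -> (α -> γ) = 1 -> 3/4 = 3/4
β || β = 1 || 1 = 1
α && (β || β) = 1 && 1 = 1
(α && (β || β)) || ((γ -> α) -> (α -> γ)) = 1 || 3/4 = 1
((γ -> α) -> (α -> γ)) -> ((α && (β || β)) || ((γ -> α) -> (α -> γ))) = 3/4 -> 1 = 1
and checking the remaining 124 assignments likewise gives ≥ 1 in every case.

Yes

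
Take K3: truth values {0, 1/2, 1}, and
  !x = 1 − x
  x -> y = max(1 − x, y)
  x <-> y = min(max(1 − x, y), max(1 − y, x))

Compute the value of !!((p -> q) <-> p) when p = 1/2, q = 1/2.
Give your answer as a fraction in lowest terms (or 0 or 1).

1/2

p -> q = 1/2 -> 1/2 = 1/2
(p -> q) <-> p = 1/2 <-> 1/2 = 1/2
!((p -> q) <-> p) = !1/2 = 1/2
!!((p -> q) <-> p) = !1/2 = 1/2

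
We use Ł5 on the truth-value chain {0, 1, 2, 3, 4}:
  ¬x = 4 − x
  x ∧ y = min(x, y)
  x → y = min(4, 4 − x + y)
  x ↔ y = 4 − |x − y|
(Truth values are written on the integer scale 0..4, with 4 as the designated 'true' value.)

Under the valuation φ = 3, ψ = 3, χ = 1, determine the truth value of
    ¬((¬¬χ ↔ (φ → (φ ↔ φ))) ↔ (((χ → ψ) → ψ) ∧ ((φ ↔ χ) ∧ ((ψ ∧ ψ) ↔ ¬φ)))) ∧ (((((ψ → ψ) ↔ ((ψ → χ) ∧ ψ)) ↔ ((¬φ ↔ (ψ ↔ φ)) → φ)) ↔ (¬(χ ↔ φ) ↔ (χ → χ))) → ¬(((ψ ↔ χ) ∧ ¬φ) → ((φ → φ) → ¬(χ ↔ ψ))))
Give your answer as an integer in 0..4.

¬χ = ¬1 = 3
¬¬χ = ¬3 = 1
φ ↔ φ = 3 ↔ 3 = 4
φ → (φ ↔ φ) = 3 → 4 = 4
¬¬χ ↔ (φ → (φ ↔ φ)) = 1 ↔ 4 = 1
χ → ψ = 1 → 3 = 4
(χ → ψ) → ψ = 4 → 3 = 3
φ ↔ χ = 3 ↔ 1 = 2
ψ ∧ ψ = 3 ∧ 3 = 3
¬φ = ¬3 = 1
(ψ ∧ ψ) ↔ ¬φ = 3 ↔ 1 = 2
(φ ↔ χ) ∧ ((ψ ∧ ψ) ↔ ¬φ) = 2 ∧ 2 = 2
((χ → ψ) → ψ) ∧ ((φ ↔ χ) ∧ ((ψ ∧ ψ) ↔ ¬φ)) = 3 ∧ 2 = 2
(¬¬χ ↔ (φ → (φ ↔ φ))) ↔ (((χ → ψ) → ψ) ∧ ((φ ↔ χ) ∧ ((ψ ∧ ψ) ↔ ¬φ))) = 1 ↔ 2 = 3
¬((¬¬χ ↔ (φ → (φ ↔ φ))) ↔ (((χ → ψ) → ψ) ∧ ((φ ↔ χ) ∧ ((ψ ∧ ψ) ↔ ¬φ)))) = ¬3 = 1
ψ → ψ = 3 → 3 = 4
ψ → χ = 3 → 1 = 2
(ψ → χ) ∧ ψ = 2 ∧ 3 = 2
(ψ → ψ) ↔ ((ψ → χ) ∧ ψ) = 4 ↔ 2 = 2
¬φ = ¬3 = 1
ψ ↔ φ = 3 ↔ 3 = 4
¬φ ↔ (ψ ↔ φ) = 1 ↔ 4 = 1
(¬φ ↔ (ψ ↔ φ)) → φ = 1 → 3 = 4
((ψ → ψ) ↔ ((ψ → χ) ∧ ψ)) ↔ ((¬φ ↔ (ψ ↔ φ)) → φ) = 2 ↔ 4 = 2
χ ↔ φ = 1 ↔ 3 = 2
¬(χ ↔ φ) = ¬2 = 2
χ → χ = 1 → 1 = 4
¬(χ ↔ φ) ↔ (χ → χ) = 2 ↔ 4 = 2
(((ψ → ψ) ↔ ((ψ → χ) ∧ ψ)) ↔ ((¬φ ↔ (ψ ↔ φ)) → φ)) ↔ (¬(χ ↔ φ) ↔ (χ → χ)) = 2 ↔ 2 = 4
ψ ↔ χ = 3 ↔ 1 = 2
¬φ = ¬3 = 1
(ψ ↔ χ) ∧ ¬φ = 2 ∧ 1 = 1
φ → φ = 3 → 3 = 4
χ ↔ ψ = 1 ↔ 3 = 2
¬(χ ↔ ψ) = ¬2 = 2
(φ → φ) → ¬(χ ↔ ψ) = 4 → 2 = 2
((ψ ↔ χ) ∧ ¬φ) → ((φ → φ) → ¬(χ ↔ ψ)) = 1 → 2 = 4
¬(((ψ ↔ χ) ∧ ¬φ) → ((φ → φ) → ¬(χ ↔ ψ))) = ¬4 = 0
((((ψ → ψ) ↔ ((ψ → χ) ∧ ψ)) ↔ ((¬φ ↔ (ψ ↔ φ)) → φ)) ↔ (¬(χ ↔ φ) ↔ (χ → χ))) → ¬(((ψ ↔ χ) ∧ ¬φ) → ((φ → φ) → ¬(χ ↔ ψ))) = 4 → 0 = 0
¬((¬¬χ ↔ (φ → (φ ↔ φ))) ↔ (((χ → ψ) → ψ) ∧ ((φ ↔ χ) ∧ ((ψ ∧ ψ) ↔ ¬φ)))) ∧ (((((ψ → ψ) ↔ ((ψ → χ) ∧ ψ)) ↔ ((¬φ ↔ (ψ ↔ φ)) → φ)) ↔ (¬(χ ↔ φ) ↔ (χ → χ))) → ¬(((ψ ↔ χ) ∧ ¬φ) → ((φ → φ) → ¬(χ ↔ ψ)))) = 1 ∧ 0 = 0

0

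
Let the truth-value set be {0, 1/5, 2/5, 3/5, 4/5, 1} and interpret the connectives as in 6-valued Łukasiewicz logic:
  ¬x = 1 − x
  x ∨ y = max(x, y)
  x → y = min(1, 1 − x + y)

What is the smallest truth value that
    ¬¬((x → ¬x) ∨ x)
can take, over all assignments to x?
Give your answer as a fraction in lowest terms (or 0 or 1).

4/5

Take x = 3/5:
¬x = ¬3/5 = 2/5
x → ¬x = 3/5 → 2/5 = 4/5
(x → ¬x) ∨ x = 4/5 ∨ 3/5 = 4/5
¬((x → ¬x) ∨ x) = ¬4/5 = 1/5
¬¬((x → ¬x) ∨ x) = ¬1/5 = 4/5
No assignment yields a value below 4/5, so this is the minimum.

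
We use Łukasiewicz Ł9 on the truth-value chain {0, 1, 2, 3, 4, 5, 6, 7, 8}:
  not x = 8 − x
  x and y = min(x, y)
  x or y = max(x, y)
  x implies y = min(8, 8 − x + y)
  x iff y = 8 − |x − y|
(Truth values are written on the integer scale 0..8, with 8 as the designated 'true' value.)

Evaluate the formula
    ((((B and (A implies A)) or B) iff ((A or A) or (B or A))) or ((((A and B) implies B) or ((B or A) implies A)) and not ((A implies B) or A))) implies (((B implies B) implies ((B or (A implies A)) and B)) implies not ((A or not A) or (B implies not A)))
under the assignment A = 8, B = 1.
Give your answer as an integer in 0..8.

8

A implies A = 8 implies 8 = 8
B and (A implies A) = 1 and 8 = 1
(B and (A implies A)) or B = 1 or 1 = 1
A or A = 8 or 8 = 8
B or A = 1 or 8 = 8
(A or A) or (B or A) = 8 or 8 = 8
((B and (A implies A)) or B) iff ((A or A) or (B or A)) = 1 iff 8 = 1
A and B = 8 and 1 = 1
(A and B) implies B = 1 implies 1 = 8
B or A = 1 or 8 = 8
(B or A) implies A = 8 implies 8 = 8
((A and B) implies B) or ((B or A) implies A) = 8 or 8 = 8
A implies B = 8 implies 1 = 1
(A implies B) or A = 1 or 8 = 8
not ((A implies B) or A) = not 8 = 0
(((A and B) implies B) or ((B or A) implies A)) and not ((A implies B) or A) = 8 and 0 = 0
(((B and (A implies A)) or B) iff ((A or A) or (B or A))) or ((((A and B) implies B) or ((B or A) implies A)) and not ((A implies B) or A)) = 1 or 0 = 1
B implies B = 1 implies 1 = 8
A implies A = 8 implies 8 = 8
B or (A implies A) = 1 or 8 = 8
(B or (A implies A)) and B = 8 and 1 = 1
(B implies B) implies ((B or (A implies A)) and B) = 8 implies 1 = 1
not A = not 8 = 0
A or not A = 8 or 0 = 8
not A = not 8 = 0
B implies not A = 1 implies 0 = 7
(A or not A) or (B implies not A) = 8 or 7 = 8
not ((A or not A) or (B implies not A)) = not 8 = 0
((B implies B) implies ((B or (A implies A)) and B)) implies not ((A or not A) or (B implies not A)) = 1 implies 0 = 7
((((B and (A implies A)) or B) iff ((A or A) or (B or A))) or ((((A and B) implies B) or ((B or A) implies A)) and not ((A implies B) or A))) implies (((B implies B) implies ((B or (A implies A)) and B)) implies not ((A or not A) or (B implies not A))) = 1 implies 7 = 8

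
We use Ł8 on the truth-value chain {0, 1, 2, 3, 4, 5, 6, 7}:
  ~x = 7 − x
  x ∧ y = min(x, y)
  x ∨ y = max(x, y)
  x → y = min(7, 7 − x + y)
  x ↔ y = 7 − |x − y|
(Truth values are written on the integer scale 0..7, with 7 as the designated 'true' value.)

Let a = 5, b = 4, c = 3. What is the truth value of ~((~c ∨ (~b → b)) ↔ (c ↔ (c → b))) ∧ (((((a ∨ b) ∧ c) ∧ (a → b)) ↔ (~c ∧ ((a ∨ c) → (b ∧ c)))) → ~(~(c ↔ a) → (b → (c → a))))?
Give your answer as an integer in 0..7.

1

~c = ~3 = 4
~b = ~4 = 3
~b → b = 3 → 4 = 7
~c ∨ (~b → b) = 4 ∨ 7 = 7
c → b = 3 → 4 = 7
c ↔ (c → b) = 3 ↔ 7 = 3
(~c ∨ (~b → b)) ↔ (c ↔ (c → b)) = 7 ↔ 3 = 3
~((~c ∨ (~b → b)) ↔ (c ↔ (c → b))) = ~3 = 4
a ∨ b = 5 ∨ 4 = 5
(a ∨ b) ∧ c = 5 ∧ 3 = 3
a → b = 5 → 4 = 6
((a ∨ b) ∧ c) ∧ (a → b) = 3 ∧ 6 = 3
~c = ~3 = 4
a ∨ c = 5 ∨ 3 = 5
b ∧ c = 4 ∧ 3 = 3
(a ∨ c) → (b ∧ c) = 5 → 3 = 5
~c ∧ ((a ∨ c) → (b ∧ c)) = 4 ∧ 5 = 4
(((a ∨ b) ∧ c) ∧ (a → b)) ↔ (~c ∧ ((a ∨ c) → (b ∧ c))) = 3 ↔ 4 = 6
c ↔ a = 3 ↔ 5 = 5
~(c ↔ a) = ~5 = 2
c → a = 3 → 5 = 7
b → (c → a) = 4 → 7 = 7
~(c ↔ a) → (b → (c → a)) = 2 → 7 = 7
~(~(c ↔ a) → (b → (c → a))) = ~7 = 0
((((a ∨ b) ∧ c) ∧ (a → b)) ↔ (~c ∧ ((a ∨ c) → (b ∧ c)))) → ~(~(c ↔ a) → (b → (c → a))) = 6 → 0 = 1
~((~c ∨ (~b → b)) ↔ (c ↔ (c → b))) ∧ (((((a ∨ b) ∧ c) ∧ (a → b)) ↔ (~c ∧ ((a ∨ c) → (b ∧ c)))) → ~(~(c ↔ a) → (b → (c → a)))) = 4 ∧ 1 = 1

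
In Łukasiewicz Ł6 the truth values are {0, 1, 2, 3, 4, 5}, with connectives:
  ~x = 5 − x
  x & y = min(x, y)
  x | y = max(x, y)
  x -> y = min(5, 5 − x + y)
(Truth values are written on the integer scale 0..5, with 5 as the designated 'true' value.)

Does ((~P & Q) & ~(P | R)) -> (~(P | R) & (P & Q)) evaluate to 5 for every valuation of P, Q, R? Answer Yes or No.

Counterexample: take P = 0, Q = 1, R = 0.
~P = ~0 = 5
~P & Q = 5 & 1 = 1
P | R = 0 | 0 = 0
~(P | R) = ~0 = 5
(~P & Q) & ~(P | R) = 1 & 5 = 1
P | R = 0 | 0 = 0
~(P | R) = ~0 = 5
P & Q = 0 & 1 = 0
~(P | R) & (P & Q) = 5 & 0 = 0
((~P & Q) & ~(P | R)) -> (~(P | R) & (P & Q)) = 1 -> 0 = 4
This gives 4 ≠ 5.

No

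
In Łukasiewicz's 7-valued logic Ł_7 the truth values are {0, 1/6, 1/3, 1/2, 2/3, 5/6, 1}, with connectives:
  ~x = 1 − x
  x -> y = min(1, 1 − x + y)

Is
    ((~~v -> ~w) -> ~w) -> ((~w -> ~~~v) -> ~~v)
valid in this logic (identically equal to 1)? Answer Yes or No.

No

Counterexample: take v = 0, w = 0.
~v = ~0 = 1
~~v = ~1 = 0
~w = ~0 = 1
~~v -> ~w = 0 -> 1 = 1
~w = ~0 = 1
(~~v -> ~w) -> ~w = 1 -> 1 = 1
~w = ~0 = 1
~v = ~0 = 1
~~v = ~1 = 0
~~~v = ~0 = 1
~w -> ~~~v = 1 -> 1 = 1
~v = ~0 = 1
~~v = ~1 = 0
(~w -> ~~~v) -> ~~v = 1 -> 0 = 0
((~~v -> ~w) -> ~w) -> ((~w -> ~~~v) -> ~~v) = 1 -> 0 = 0
This gives 0 ≠ 1.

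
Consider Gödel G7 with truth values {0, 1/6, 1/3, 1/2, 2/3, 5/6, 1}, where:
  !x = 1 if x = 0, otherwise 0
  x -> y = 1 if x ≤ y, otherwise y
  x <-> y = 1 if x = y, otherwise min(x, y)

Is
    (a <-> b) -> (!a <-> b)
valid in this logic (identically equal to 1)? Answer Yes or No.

No

Counterexample: take a = 0, b = 0.
a <-> b = 0 <-> 0 = 1
!a = !0 = 1
!a <-> b = 1 <-> 0 = 0
(a <-> b) -> (!a <-> b) = 1 -> 0 = 0
This gives 0 ≠ 1.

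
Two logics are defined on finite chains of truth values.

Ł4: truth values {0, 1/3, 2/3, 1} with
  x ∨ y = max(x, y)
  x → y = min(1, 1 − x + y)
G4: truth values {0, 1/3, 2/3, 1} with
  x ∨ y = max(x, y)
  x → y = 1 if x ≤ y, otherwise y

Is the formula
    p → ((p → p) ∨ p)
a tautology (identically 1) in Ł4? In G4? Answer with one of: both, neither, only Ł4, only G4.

In Ł4: every assignment gives 1 — tautology.
In G4: every assignment gives 1 — tautology.

both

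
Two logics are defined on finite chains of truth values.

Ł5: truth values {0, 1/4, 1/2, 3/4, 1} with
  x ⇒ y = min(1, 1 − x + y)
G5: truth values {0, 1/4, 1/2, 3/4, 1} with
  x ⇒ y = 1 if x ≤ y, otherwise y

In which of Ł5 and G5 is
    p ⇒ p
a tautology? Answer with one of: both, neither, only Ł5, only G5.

both

In Ł5: every assignment gives 1 — tautology.
In G5: every assignment gives 1 — tautology.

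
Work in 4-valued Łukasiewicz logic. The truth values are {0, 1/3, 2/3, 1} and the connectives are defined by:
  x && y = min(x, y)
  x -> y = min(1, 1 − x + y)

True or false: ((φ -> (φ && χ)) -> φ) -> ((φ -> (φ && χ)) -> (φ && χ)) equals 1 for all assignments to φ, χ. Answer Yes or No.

Counterexample: take φ = 1/3, χ = 0.
φ && χ = 1/3 && 0 = 0
φ -> (φ && χ) = 1/3 -> 0 = 2/3
(φ -> (φ && χ)) -> φ = 2/3 -> 1/3 = 2/3
φ && χ = 1/3 && 0 = 0
φ -> (φ && χ) = 1/3 -> 0 = 2/3
φ && χ = 1/3 && 0 = 0
(φ -> (φ && χ)) -> (φ && χ) = 2/3 -> 0 = 1/3
((φ -> (φ && χ)) -> φ) -> ((φ -> (φ && χ)) -> (φ && χ)) = 2/3 -> 1/3 = 2/3
This gives 2/3 ≠ 1.

No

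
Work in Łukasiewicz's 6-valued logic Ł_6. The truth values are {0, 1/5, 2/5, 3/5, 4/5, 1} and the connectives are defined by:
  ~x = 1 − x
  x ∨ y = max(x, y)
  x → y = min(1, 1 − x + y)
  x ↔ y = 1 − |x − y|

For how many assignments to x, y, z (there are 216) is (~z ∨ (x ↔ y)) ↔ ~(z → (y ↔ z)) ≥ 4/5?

31

value 1: 10 assignments (counts)
value 4/5: 21 assignments (counts)
value 3/5: 27 assignments
value 2/5: 41 assignments
value 1/5: 59 assignments
value 0: 58 assignments
So 31 of the 216 assignments meet the threshold.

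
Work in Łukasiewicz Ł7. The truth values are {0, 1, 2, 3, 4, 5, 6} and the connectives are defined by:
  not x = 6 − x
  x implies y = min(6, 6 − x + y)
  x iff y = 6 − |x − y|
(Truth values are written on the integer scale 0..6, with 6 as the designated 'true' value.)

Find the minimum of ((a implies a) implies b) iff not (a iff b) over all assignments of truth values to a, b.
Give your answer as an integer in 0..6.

0

Take a = 6, b = 0:
a implies a = 6 implies 6 = 6
(a implies a) implies b = 6 implies 0 = 0
a iff b = 6 iff 0 = 0
not (a iff b) = not 0 = 6
((a implies a) implies b) iff not (a iff b) = 0 iff 6 = 0
No assignment yields a value below 0, so this is the minimum.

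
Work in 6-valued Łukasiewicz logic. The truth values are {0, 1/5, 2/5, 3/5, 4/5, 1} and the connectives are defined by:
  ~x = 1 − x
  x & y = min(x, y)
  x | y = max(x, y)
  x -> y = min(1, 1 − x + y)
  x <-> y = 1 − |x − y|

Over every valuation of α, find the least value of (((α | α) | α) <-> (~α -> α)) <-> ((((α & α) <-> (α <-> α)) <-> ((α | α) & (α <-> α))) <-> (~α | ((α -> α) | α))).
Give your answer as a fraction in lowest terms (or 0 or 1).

Take α = 2/5:
α | α = 2/5 | 2/5 = 2/5
(α | α) | α = 2/5 | 2/5 = 2/5
~α = ~2/5 = 3/5
~α -> α = 3/5 -> 2/5 = 4/5
((α | α) | α) <-> (~α -> α) = 2/5 <-> 4/5 = 3/5
α & α = 2/5 & 2/5 = 2/5
α <-> α = 2/5 <-> 2/5 = 1
(α & α) <-> (α <-> α) = 2/5 <-> 1 = 2/5
α | α = 2/5 | 2/5 = 2/5
α <-> α = 2/5 <-> 2/5 = 1
(α | α) & (α <-> α) = 2/5 & 1 = 2/5
((α & α) <-> (α <-> α)) <-> ((α | α) & (α <-> α)) = 2/5 <-> 2/5 = 1
~α = ~2/5 = 3/5
α -> α = 2/5 -> 2/5 = 1
(α -> α) | α = 1 | 2/5 = 1
~α | ((α -> α) | α) = 3/5 | 1 = 1
(((α & α) <-> (α <-> α)) <-> ((α | α) & (α <-> α))) <-> (~α | ((α -> α) | α)) = 1 <-> 1 = 1
(((α | α) | α) <-> (~α -> α)) <-> ((((α & α) <-> (α <-> α)) <-> ((α | α) & (α <-> α))) <-> (~α | ((α -> α) | α))) = 3/5 <-> 1 = 3/5
No assignment yields a value below 3/5, so this is the minimum.

3/5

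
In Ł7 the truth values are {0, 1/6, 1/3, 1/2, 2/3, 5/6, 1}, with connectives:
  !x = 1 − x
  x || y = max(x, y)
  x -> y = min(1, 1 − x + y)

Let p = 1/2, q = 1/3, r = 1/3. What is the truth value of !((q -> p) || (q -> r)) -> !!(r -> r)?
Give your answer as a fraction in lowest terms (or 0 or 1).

q -> p = 1/3 -> 1/2 = 1
q -> r = 1/3 -> 1/3 = 1
(q -> p) || (q -> r) = 1 || 1 = 1
!((q -> p) || (q -> r)) = !1 = 0
r -> r = 1/3 -> 1/3 = 1
!(r -> r) = !1 = 0
!!(r -> r) = !0 = 1
!((q -> p) || (q -> r)) -> !!(r -> r) = 0 -> 1 = 1

1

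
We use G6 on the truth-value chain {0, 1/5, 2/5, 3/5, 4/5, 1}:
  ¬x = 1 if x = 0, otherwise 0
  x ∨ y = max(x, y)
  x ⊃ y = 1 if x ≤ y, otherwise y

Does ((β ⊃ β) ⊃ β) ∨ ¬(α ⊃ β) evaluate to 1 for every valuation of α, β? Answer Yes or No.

Counterexample: take α = 0, β = 0.
β ⊃ β = 0 ⊃ 0 = 1
(β ⊃ β) ⊃ β = 1 ⊃ 0 = 0
α ⊃ β = 0 ⊃ 0 = 1
¬(α ⊃ β) = ¬1 = 0
((β ⊃ β) ⊃ β) ∨ ¬(α ⊃ β) = 0 ∨ 0 = 0
This gives 0 ≠ 1.

No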